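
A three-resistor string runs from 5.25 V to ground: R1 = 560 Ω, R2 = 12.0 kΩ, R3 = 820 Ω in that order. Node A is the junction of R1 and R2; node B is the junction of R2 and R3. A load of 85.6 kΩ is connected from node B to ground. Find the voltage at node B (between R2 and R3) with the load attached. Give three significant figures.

At node B, R3 is in parallel with the load: R3‖R_L = 812.2 Ω.
Below node A the resistance is R2 + (R3‖R_L) = 12810 Ω, so V_A = 5.25 × 12810/13370 = 5.030 V.
Then V_B = V_A × (R3‖R_L)/(R2 + R3‖R_L) = 5.030 × 812.2/12810 = 0.319 V.

V ≈ 0.319 V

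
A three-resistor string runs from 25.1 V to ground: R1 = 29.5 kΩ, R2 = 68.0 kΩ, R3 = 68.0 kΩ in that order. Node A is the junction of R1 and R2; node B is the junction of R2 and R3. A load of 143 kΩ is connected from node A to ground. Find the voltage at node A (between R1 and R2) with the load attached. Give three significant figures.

V ≈ 17.6 V

Below node A the series string R2+R3 = 136.0 kΩ sits in parallel with the 143 kΩ load: 69.71 kΩ.
V_A = 25.1 × 69.71/(29.5 + 69.71) = 17.6 V.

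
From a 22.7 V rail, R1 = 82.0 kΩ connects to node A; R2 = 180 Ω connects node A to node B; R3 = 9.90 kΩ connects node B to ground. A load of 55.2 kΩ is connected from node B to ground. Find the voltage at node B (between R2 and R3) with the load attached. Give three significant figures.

At node B, R3 is in parallel with the load: R3‖R_L = 8394 Ω.
Below node A the resistance is R2 + (R3‖R_L) = 8574 Ω, so V_A = 22.7 × 8574/90570 = 2.149 V.
Then V_B = V_A × (R3‖R_L)/(R2 + R3‖R_L) = 2.149 × 8394/8574 = 2.10 V.

V ≈ 2.10 V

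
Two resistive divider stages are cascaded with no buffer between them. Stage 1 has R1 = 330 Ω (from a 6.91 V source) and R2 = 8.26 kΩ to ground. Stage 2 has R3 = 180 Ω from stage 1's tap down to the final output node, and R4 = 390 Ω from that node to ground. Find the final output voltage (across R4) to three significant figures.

Stage 2 presents R3+R4 = 570.0 Ω as a load on stage 1's tap.
Stage 1's lower leg becomes R2‖(R3+R4) = 533.2 Ω, so V_mid = 6.91 × 533.2/863.2 = 4.268 V.
Stage 2 is itself unloaded: V_out = V_mid × R4/(R3+R4) = 4.268 × 390/570.0 = 2.92 V.

V_out ≈ 2.92 V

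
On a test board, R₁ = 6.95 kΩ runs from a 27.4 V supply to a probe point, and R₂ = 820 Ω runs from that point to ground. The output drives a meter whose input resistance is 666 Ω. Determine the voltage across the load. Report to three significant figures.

The load sits in parallel with R₂: R₂‖R_L = (820 × 666) / (820 + 666) = 367.5 Ω.
V_out = 27.4 × 367.5 / (6950 + 367.5) = 27.4 × 367.5/7318 = 1.38 V.

V_out ≈ 1.38 V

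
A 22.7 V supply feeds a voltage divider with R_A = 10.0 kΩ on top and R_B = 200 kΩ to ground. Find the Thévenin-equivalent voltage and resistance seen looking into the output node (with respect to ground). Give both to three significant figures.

V_th is the open-circuit tap voltage: 22.7 × 200/(10.0 + 200) = 21.6 V.
With the supply zeroed, R_A and R_B appear in parallel from the tap: R_th = R_A‖R_B = (10.0 × 200)/210.0 = 9.52 kΩ.

V_th = 21.6 V, R_th = 9.52 kΩ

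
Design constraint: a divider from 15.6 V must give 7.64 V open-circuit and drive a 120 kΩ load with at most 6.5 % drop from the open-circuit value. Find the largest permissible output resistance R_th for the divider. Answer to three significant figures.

R_th ≤ 8.34 kΩ

Loading drop = R_th/(R_th + R_L) ≤ 0.0650, so R_th ≤ R_L · ε/(1−ε) = 120 kΩ × 0.0650/0.9350 = 8.34 kΩ.
(Any R1, R2 with R2/(R1+R2) = 0.490 and R1‖R2 ≤ 8.34 kΩ will meet the spec.)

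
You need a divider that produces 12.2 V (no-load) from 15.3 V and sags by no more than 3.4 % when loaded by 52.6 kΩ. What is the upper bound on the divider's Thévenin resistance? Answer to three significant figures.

Loading drop = R_th/(R_th + R_L) ≤ 0.0340, so R_th ≤ R_L · ε/(1−ε) = 52.6 kΩ × 0.0340/0.9660 = 1.85 kΩ.
(Any R1, R2 with R2/(R1+R2) = 0.797 and R1‖R2 ≤ 1.85 kΩ will meet the spec.)

R_th ≤ 1.85 kΩ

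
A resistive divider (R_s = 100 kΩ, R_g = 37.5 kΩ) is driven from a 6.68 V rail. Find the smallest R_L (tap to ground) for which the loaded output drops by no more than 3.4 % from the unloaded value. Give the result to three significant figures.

R_L(min) ≈ 775 kΩ

Output resistance R_th = R_s‖R_g = (100 × 37.5)/137.5 = 27.27 kΩ.
The fractional drop is R_th/(R_th + R_L); requiring this ≤ 0.0340 gives R_L ≥ R_th(1/0.0340 − 1) = 27.27 × 28.41 = 775 kΩ.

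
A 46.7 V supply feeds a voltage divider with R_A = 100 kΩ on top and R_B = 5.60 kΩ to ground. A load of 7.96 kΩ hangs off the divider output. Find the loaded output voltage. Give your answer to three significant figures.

V_out ≈ 1.49 V

The load sits in parallel with R_B: R_B‖R_L = (5.60 × 7.96) / (5.60 + 7.96) = 3.287 kΩ.
V_out = 46.7 × 3.287 / (100 + 3.287) = 46.7 × 3.287/103.3 = 1.49 V.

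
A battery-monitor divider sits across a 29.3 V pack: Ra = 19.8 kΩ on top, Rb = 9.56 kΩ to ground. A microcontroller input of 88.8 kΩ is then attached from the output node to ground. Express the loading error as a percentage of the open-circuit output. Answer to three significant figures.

The divider's output (Thévenin) resistance is Ra‖Rb = 6.447 kΩ.
Fractional drop under load = R_th/(R_th + R_L) = 6.447 / (6.447 + 88.8) = 0.06769.
So the output falls by 6.77 %.

6.77 %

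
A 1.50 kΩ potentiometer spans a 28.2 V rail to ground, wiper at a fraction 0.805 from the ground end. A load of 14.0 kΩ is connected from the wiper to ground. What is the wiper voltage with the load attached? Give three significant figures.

The wiper splits the pot into (1−α)R = 292.5 Ω above and αR = 1208 Ω below.
Lower section ‖ load = 1112 Ω.
V_wiper = 28.2 × 1112/(292.5 + 1112) = 22.3 V.

V ≈ 22.3 V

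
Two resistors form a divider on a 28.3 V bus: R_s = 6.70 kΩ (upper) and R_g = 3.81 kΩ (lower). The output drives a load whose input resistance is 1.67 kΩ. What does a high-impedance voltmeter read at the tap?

V_out ≈ 4.18 V

The load sits in parallel with R_g: R_g‖R_L = (3.81 × 1.67) / (3.81 + 1.67) = 1.161 kΩ.
V_out = 28.3 × 1.161 / (6.70 + 1.161) = 28.3 × 1.161/7.861 = 4.18 V.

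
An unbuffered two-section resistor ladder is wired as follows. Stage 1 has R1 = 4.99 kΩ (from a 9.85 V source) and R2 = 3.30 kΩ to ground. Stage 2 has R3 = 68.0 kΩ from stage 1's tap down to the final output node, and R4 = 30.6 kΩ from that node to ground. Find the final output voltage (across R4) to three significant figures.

V_out ≈ 1.19 V

Stage 2 presents R3+R4 = 98.60 kΩ as a load on stage 1's tap.
Stage 1's lower leg becomes R2‖(R3+R4) = 3.193 kΩ, so V_mid = 9.85 × 3.193/8.183 = 3.844 V.
Stage 2 is itself unloaded: V_out = V_mid × R4/(R3+R4) = 3.844 × 30.6/98.60 = 1.19 V.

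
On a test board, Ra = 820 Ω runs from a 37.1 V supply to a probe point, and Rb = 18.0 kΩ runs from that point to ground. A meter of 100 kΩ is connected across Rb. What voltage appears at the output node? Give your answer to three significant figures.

The load sits in parallel with Rb: Rb‖R_L = (18000 × 100000) / (18000 + 100000) = 15250 Ω.
V_out = 37.1 × 15250 / (820 + 15250) = 37.1 × 15250/16070 = 35.2 V.
(Unloaded it would have been 35.5 V.)

V_out ≈ 35.2 V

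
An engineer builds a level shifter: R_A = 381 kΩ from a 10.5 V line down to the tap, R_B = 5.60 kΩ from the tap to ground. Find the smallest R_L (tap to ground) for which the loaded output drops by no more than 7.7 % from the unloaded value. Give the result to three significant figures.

R_L(min) ≈ 66.2 kΩ

Output resistance R_th = R_A‖R_B = (381 × 5.60)/386.6 = 5.519 kΩ.
The fractional drop is R_th/(R_th + R_L); requiring this ≤ 0.0770 gives R_L ≥ R_th(1/0.0770 − 1) = 5.519 × 11.99 = 66.2 kΩ.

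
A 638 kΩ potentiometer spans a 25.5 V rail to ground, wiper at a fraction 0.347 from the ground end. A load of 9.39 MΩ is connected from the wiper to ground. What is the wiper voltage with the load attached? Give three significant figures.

The wiper splits the pot into (1−α)R = 416.6 kΩ above and αR = 221.4 kΩ below.
Lower section ‖ load = 216.3 kΩ.
V_wiper = 25.5 × 216.3/(416.6 + 216.3) = 8.71 V.

V ≈ 8.71 V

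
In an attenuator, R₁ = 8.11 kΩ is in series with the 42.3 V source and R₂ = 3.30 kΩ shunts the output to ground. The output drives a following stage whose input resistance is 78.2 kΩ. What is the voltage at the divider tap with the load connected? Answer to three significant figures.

The load sits in parallel with R₂: R₂‖R_L = (3.30 × 78.2) / (3.30 + 78.2) = 3.166 kΩ.
V_out = 42.3 × 3.166 / (8.11 + 3.166) = 42.3 × 3.166/11.28 = 11.9 V.

V_out ≈ 11.9 V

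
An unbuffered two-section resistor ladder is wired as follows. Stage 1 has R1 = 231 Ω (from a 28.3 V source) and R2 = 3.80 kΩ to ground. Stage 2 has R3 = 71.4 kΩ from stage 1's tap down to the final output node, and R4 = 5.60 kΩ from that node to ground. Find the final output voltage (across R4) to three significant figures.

V_out ≈ 1.93 V

Stage 2 presents R3+R4 = 77000 Ω as a load on stage 1's tap.
Stage 1's lower leg becomes R2‖(R3+R4) = 3621 Ω, so V_mid = 28.3 × 3621/3852 = 26.60 V.
Stage 2 is itself unloaded: V_out = V_mid × R4/(R3+R4) = 26.60 × 5600/77000 = 1.93 V.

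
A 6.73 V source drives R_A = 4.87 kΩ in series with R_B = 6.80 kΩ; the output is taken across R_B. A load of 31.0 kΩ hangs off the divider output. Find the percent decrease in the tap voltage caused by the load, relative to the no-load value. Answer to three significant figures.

8.39 %

The divider's output (Thévenin) resistance is R_A‖R_B = 2.838 kΩ.
Fractional drop under load = R_th/(R_th + R_L) = 2.838 / (2.838 + 31.0) = 0.08386.
So the output falls by 8.39 %.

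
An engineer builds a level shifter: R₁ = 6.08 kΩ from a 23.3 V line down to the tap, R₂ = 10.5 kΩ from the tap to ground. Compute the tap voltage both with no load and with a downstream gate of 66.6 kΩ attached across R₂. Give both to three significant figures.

Unloaded: 14.8 V; loaded: 13.9 V

Open-circuit: V = 23.3 × 10.5/(6.08 + 10.5) = 14.8 V.
With the load, R₂ becomes R₂‖R_L = 9.070 kΩ, so V = 23.3 × 9.070/15.15 = 13.9 V.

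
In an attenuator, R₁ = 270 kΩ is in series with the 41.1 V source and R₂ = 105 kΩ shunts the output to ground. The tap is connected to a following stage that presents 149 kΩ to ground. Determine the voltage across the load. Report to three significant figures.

The load sits in parallel with R₂: R₂‖R_L = (105 × 149) / (105 + 149) = 61.59 kΩ.
V_out = 41.1 × 61.59 / (270 + 61.59) = 41.1 × 61.59/331.6 = 7.63 V.

V_out ≈ 7.63 V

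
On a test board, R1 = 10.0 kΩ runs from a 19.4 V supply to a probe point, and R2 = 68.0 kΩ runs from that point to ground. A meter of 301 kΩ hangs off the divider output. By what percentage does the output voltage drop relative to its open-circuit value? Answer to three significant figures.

The divider's output (Thévenin) resistance is R1‖R2 = 8.718 kΩ.
Fractional drop under load = R_th/(R_th + R_L) = 8.718 / (8.718 + 301) = 0.02815.
So the output falls by 2.81 %.

2.81 %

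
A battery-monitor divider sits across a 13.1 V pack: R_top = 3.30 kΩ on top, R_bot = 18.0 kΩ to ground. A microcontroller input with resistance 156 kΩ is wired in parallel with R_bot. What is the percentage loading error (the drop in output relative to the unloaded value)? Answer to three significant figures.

The divider's output (Thévenin) resistance is R_top‖R_bot = 2.789 kΩ.
Fractional drop under load = R_th/(R_th + R_L) = 2.789 / (2.789 + 156) = 0.01756.
So the output falls by 1.76 %.

1.76 %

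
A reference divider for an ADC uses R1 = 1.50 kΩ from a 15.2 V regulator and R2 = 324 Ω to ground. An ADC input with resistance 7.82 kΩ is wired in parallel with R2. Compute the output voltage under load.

V_out ≈ 2.61 V

The load sits in parallel with R2: R2‖R_L = (324 × 7820) / (324 + 7820) = 311.1 Ω.
V_out = 15.2 × 311.1 / (1500 + 311.1) = 15.2 × 311.1/1811 = 2.61 V.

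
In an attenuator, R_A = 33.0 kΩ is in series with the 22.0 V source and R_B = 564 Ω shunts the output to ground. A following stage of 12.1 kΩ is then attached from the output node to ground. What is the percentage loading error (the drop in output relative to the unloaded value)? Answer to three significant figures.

4.38 %

The divider's output (Thévenin) resistance is R_A‖R_B = 554.5 Ω.
Fractional drop under load = R_th/(R_th + R_L) = 554.5 / (554.5 + 12100) = 0.04382.
So the output falls by 4.38 %.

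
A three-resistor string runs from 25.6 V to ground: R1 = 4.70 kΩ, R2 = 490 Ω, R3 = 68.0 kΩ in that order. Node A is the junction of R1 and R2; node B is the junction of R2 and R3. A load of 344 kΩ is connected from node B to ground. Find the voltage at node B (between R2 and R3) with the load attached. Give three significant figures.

At node B, R3 is in parallel with the load: R3‖R_L = 56780 Ω.
Below node A the resistance is R2 + (R3‖R_L) = 57270 Ω, so V_A = 25.6 × 57270/61970 = 23.66 V.
Then V_B = V_A × (R3‖R_L)/(R2 + R3‖R_L) = 23.66 × 56780/57270 = 23.5 V.

V ≈ 23.5 V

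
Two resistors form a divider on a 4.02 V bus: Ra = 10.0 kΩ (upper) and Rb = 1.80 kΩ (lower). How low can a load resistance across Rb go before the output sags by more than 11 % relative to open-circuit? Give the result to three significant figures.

R_L(min) ≈ 12.3 kΩ

Output resistance R_th = Ra‖Rb = (10.0 × 1.80)/11.80 = 1.525 kΩ.
The fractional drop is R_th/(R_th + R_L); requiring this ≤ 0.110 gives R_L ≥ R_th(1/0.110 − 1) = 1.525 × 8.091 = 12.3 kΩ.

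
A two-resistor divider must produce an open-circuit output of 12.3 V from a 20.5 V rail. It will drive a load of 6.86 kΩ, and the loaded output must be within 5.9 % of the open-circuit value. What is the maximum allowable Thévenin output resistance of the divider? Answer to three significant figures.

Loading drop = R_th/(R_th + R_L) ≤ 0.0590, so R_th ≤ R_L · ε/(1−ε) = 6.86 kΩ × 0.0590/0.9410 = 430 Ω.

R_th ≤ 430 Ω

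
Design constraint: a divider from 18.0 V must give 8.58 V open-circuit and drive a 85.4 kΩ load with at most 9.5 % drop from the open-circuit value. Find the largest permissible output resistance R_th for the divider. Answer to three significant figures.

Loading drop = R_th/(R_th + R_L) ≤ 0.0950, so R_th ≤ R_L · ε/(1−ε) = 85.4 kΩ × 0.0950/0.9050 = 8.96 kΩ.
(Any R1, R2 with R2/(R1+R2) = 0.477 and R1‖R2 ≤ 8.96 kΩ will meet the spec.)

R_th ≤ 8.96 kΩ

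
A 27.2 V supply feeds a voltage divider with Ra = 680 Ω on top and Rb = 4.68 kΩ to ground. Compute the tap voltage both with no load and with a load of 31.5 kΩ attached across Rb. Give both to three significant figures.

Open-circuit: V = 27.2 × 4680/(680 + 4680) = 23.7 V.
With the load, Rb becomes Rb‖R_L = 4075 Ω, so V = 27.2 × 4075/4755 = 23.3 V.

Unloaded: 23.7 V; loaded: 23.3 V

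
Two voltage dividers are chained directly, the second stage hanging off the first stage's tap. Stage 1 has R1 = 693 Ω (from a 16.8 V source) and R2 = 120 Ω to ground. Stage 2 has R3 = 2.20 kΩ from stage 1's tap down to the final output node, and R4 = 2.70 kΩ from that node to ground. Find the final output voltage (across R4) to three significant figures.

Stage 2 presents R3+R4 = 4900 Ω as a load on stage 1's tap.
Stage 1's lower leg becomes R2‖(R3+R4) = 117.1 Ω, so V_mid = 16.8 × 117.1/810.1 = 2.429 V.
Stage 2 is itself unloaded: V_out = V_mid × R4/(R3+R4) = 2.429 × 2700/4900 = 1.34 V.

V_out ≈ 1.34 V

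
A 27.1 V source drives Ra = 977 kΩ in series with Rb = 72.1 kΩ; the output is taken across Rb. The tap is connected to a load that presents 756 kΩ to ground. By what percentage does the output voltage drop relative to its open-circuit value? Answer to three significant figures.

8.16 %

Unloaded V = 27.1 × 72.1/1049 = 1.8625 V.
Loaded: Rb‖R_L = 65.82 kΩ, giving V = 27.1 × 65.82/1043 = 1.7105 V.
Drop = (1.8625 − 1.7105) / 1.8625 = 8.16 %.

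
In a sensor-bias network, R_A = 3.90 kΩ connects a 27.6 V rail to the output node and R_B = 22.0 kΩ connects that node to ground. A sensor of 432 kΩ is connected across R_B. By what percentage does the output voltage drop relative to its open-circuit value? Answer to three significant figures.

0.761 %

The divider's output (Thévenin) resistance is R_A‖R_B = 3.313 kΩ.
Fractional drop under load = R_th/(R_th + R_L) = 3.313 / (3.313 + 432) = 0.007610.
So the output falls by 0.761 %.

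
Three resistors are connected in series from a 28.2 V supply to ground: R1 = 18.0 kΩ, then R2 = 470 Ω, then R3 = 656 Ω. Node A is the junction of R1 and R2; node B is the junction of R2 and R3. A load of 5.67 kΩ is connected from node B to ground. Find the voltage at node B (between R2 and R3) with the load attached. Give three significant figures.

V ≈ 0.870 V

At node B, R3 is in parallel with the load: R3‖R_L = 588.0 Ω.
Below node A the resistance is R2 + (R3‖R_L) = 1058 Ω, so V_A = 28.2 × 1058/19060 = 1.565 V.
Then V_B = V_A × (R3‖R_L)/(R2 + R3‖R_L) = 1.565 × 588.0/1058 = 0.870 V.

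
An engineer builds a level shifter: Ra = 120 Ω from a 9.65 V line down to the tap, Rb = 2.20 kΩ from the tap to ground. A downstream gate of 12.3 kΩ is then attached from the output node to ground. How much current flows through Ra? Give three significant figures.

I ≈ 4.86 mA

Rb‖R_L = 1866 Ω, so the source sees Ra + Rb‖R_L = 1986 Ω.
I = 9.65 V / 1986 Ω = 4.86 mA.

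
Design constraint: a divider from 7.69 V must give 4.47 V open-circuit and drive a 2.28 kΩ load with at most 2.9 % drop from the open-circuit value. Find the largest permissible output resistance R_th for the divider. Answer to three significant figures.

R_th ≤ 68.1 Ω

Loading drop = R_th/(R_th + R_L) ≤ 0.0290, so R_th ≤ R_L · ε/(1−ε) = 2.28 kΩ × 0.0290/0.9710 = 68.1 Ω.
(Any R1, R2 with R2/(R1+R2) = 0.581 and R1‖R2 ≤ 68.1 Ω will meet the spec.)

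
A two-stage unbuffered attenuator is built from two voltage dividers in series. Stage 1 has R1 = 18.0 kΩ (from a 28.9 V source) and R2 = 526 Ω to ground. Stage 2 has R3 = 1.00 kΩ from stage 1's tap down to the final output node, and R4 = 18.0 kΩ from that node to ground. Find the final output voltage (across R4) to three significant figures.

Stage 2 presents R3+R4 = 19000 Ω as a load on stage 1's tap.
Stage 1's lower leg becomes R2‖(R3+R4) = 511.8 Ω, so V_mid = 28.9 × 511.8/18510 = 0.7991 V.
Stage 2 is itself unloaded: V_out = V_mid × R4/(R3+R4) = 0.7991 × 18000/19000 = 0.757 V.

V_out ≈ 0.757 V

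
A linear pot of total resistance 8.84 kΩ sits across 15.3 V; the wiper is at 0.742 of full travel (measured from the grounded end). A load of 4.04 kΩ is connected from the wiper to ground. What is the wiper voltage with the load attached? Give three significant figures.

The wiper splits the pot into (1−α)R = 2.281 kΩ above and αR = 6.559 kΩ below.
Lower section ‖ load = 2.500 kΩ.
V_wiper = 15.3 × 2.500/(2.281 + 2.500) = 8.00 V.

V ≈ 8.00 V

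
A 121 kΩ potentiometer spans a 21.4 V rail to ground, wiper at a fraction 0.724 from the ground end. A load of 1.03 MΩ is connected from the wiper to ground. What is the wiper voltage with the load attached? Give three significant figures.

V ≈ 15.1 V

The wiper splits the pot into (1−α)R = 33.40 kΩ above and αR = 87.60 kΩ below.
Lower section ‖ load = 80.74 kΩ.
V_wiper = 21.4 × 80.74/(33.40 + 80.74) = 15.1 V.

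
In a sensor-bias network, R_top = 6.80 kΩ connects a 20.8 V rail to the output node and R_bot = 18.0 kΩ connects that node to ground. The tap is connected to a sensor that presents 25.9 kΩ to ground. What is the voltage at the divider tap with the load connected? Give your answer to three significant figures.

The load sits in parallel with R_bot: R_bot‖R_L = (18.0 × 25.9) / (18.0 + 25.9) = 10.62 kΩ.
V_out = 20.8 × 10.62 / (6.80 + 10.62) = 20.8 × 10.62/17.42 = 12.7 V.
(Unloaded it would have been 15.1 V.)

V_out ≈ 12.7 V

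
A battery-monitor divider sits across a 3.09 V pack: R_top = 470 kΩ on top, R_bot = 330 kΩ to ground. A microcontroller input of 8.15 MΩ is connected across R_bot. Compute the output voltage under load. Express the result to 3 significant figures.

V_out ≈ 1.25 V

The load sits in parallel with R_bot: R_bot‖R_L = (330 × 8150) / (330 + 8150) = 317.2 kΩ.
V_out = 3.09 × 317.2 / (470 + 317.2) = 3.09 × 317.2/787.2 = 1.25 V.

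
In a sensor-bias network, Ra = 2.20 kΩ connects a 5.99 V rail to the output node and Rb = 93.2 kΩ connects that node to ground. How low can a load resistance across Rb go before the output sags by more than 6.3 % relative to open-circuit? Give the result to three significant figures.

R_L(min) ≈ 32.0 kΩ

Output resistance R_th = Ra‖Rb = (2.20 × 93.2)/95.40 = 2.149 kΩ.
The fractional drop is R_th/(R_th + R_L); requiring this ≤ 0.0630 gives R_L ≥ R_th(1/0.0630 − 1) = 2.149 × 14.87 = 32.0 kΩ.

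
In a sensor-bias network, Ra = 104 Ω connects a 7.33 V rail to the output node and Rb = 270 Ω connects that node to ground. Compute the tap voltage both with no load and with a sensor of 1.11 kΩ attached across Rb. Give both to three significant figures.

Open-circuit: V = 7.33 × 270/(104 + 270) = 5.29 V.
With the load, Rb becomes Rb‖R_L = 217.2 Ω, so V = 7.33 × 217.2/321.2 = 4.96 V.

Unloaded: 5.29 V; loaded: 4.96 V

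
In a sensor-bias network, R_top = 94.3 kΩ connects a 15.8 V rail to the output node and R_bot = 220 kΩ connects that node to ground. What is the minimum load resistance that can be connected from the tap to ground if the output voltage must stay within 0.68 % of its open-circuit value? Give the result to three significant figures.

Output resistance R_th = R_top‖R_bot = (94.3 × 220)/314.3 = 66.01 kΩ.
The fractional drop is R_th/(R_th + R_L); requiring this ≤ 0.00680 gives R_L ≥ R_th(1/0.00680 − 1) = 66.01 × 146.1 = 9.64 MΩ.

R_L(min) ≈ 9.64 MΩ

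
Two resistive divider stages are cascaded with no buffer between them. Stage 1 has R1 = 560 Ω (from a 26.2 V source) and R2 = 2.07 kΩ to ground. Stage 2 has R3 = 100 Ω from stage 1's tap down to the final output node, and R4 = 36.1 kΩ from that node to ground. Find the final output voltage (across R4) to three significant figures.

V_out ≈ 20.3 V

Stage 2 presents R3+R4 = 36200 Ω as a load on stage 1's tap.
Stage 1's lower leg becomes R2‖(R3+R4) = 1958 Ω, so V_mid = 26.2 × 1958/2518 = 20.37 V.
Stage 2 is itself unloaded: V_out = V_mid × R4/(R3+R4) = 20.37 × 36100/36200 = 20.3 V.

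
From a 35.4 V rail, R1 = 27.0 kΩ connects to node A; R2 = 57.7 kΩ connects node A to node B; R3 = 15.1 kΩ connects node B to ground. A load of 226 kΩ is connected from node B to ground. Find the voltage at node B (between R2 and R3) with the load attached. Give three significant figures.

V ≈ 5.07 V

At node B, R3 is in parallel with the load: R3‖R_L = 14.15 kΩ.
Below node A the resistance is R2 + (R3‖R_L) = 71.85 kΩ, so V_A = 35.4 × 71.85/98.85 = 25.73 V.
Then V_B = V_A × (R3‖R_L)/(R2 + R3‖R_L) = 25.73 × 14.15/71.85 = 5.07 V.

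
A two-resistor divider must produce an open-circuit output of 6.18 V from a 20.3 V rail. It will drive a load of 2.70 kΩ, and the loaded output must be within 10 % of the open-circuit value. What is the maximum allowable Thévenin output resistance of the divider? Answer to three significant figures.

Loading drop = R_th/(R_th + R_L) ≤ 0.100, so R_th ≤ R_L · ε/(1−ε) = 2.70 kΩ × 0.100/0.9000 = 300 Ω.
(Any R1, R2 with R2/(R1+R2) = 0.304 and R1‖R2 ≤ 300 Ω will meet the spec.)

R_th ≤ 300 Ω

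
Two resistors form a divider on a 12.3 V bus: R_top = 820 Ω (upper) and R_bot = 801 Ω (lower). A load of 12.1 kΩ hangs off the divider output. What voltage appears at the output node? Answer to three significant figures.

V_out ≈ 5.88 V

The load sits in parallel with R_bot: R_bot‖R_L = (801 × 12100) / (801 + 12100) = 751.3 Ω.
V_out = 12.3 × 751.3 / (820 + 751.3) = 12.3 × 751.3/1571 = 5.88 V.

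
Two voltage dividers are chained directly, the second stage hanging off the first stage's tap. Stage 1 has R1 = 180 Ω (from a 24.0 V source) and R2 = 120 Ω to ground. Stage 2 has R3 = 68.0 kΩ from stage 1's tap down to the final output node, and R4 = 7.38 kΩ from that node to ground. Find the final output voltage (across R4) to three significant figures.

V_out ≈ 0.939 V

Stage 2 presents R3+R4 = 75380 Ω as a load on stage 1's tap.
Stage 1's lower leg becomes R2‖(R3+R4) = 119.8 Ω, so V_mid = 24.0 × 119.8/299.8 = 9.591 V.
Stage 2 is itself unloaded: V_out = V_mid × R4/(R3+R4) = 9.591 × 7380/75380 = 0.939 V.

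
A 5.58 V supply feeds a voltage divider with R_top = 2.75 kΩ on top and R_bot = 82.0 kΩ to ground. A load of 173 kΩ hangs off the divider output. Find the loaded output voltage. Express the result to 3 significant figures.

V_out ≈ 5.32 V

The load sits in parallel with R_bot: R_bot‖R_L = (82.0 × 173) / (82.0 + 173) = 55.63 kΩ.
V_out = 5.58 × 55.63 / (2.75 + 55.63) = 5.58 × 55.63/58.38 = 5.32 V.
(Unloaded it would have been 5.40 V.)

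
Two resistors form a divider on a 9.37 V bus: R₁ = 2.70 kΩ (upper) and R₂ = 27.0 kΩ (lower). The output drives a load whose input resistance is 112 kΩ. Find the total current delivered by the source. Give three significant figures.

I ≈ 0.383 mA

R₂‖R_L = 21.76 kΩ, so the source sees R₁ + R₂‖R_L = 24.46 kΩ.
I = 9.37 V / 24.46 kΩ = 0.383 mA.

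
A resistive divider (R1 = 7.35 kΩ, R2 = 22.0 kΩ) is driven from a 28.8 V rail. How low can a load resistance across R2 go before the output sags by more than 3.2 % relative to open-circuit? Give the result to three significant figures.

R_L(min) ≈ 167 kΩ

Output resistance R_th = R1‖R2 = (7.35 × 22.0)/29.35 = 5.509 kΩ.
The fractional drop is R_th/(R_th + R_L); requiring this ≤ 0.0320 gives R_L ≥ R_th(1/0.0320 − 1) = 5.509 × 30.25 = 167 kΩ.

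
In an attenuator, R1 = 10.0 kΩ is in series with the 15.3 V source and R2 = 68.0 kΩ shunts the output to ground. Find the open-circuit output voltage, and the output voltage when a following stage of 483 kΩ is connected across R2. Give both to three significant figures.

Unloaded: 13.3 V; loaded: 13.1 V

Open-circuit: V = 15.3 × 68.0/(10.0 + 68.0) = 13.3 V.
With the load, R2 becomes R2‖R_L = 59.61 kΩ, so V = 15.3 × 59.61/69.61 = 13.1 V.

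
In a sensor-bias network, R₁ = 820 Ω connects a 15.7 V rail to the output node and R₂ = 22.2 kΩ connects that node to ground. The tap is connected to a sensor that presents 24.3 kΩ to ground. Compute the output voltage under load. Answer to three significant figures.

The load sits in parallel with R₂: R₂‖R_L = (22200 × 24300) / (22200 + 24300) = 11600 Ω.
V_out = 15.7 × 11600 / (820 + 11600) = 15.7 × 11600/12420 = 14.7 V.

V_out ≈ 14.7 V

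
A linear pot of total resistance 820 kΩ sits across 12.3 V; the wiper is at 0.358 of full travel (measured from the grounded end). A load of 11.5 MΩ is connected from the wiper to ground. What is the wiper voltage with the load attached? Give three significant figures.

V ≈ 4.33 V

The wiper splits the pot into (1−α)R = 526.4 kΩ above and αR = 293.6 kΩ below.
Lower section ‖ load = 286.3 kΩ.
V_wiper = 12.3 × 286.3/(526.4 + 286.3) = 4.33 V.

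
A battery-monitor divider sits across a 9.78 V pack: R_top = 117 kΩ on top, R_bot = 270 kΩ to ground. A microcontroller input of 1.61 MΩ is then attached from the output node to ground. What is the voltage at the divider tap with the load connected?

The load sits in parallel with R_bot: R_bot‖R_L = (270 × 1610) / (270 + 1610) = 231.2 kΩ.
V_out = 9.78 × 231.2 / (117 + 231.2) = 9.78 × 231.2/348.2 = 6.49 V.
(Unloaded it would have been 6.82 V.)

V_out ≈ 6.49 V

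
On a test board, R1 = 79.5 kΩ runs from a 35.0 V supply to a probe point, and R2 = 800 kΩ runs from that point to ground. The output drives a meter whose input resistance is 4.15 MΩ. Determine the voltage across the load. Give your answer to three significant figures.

The load sits in parallel with R2: R2‖R_L = (800 × 4150) / (800 + 4150) = 670.7 kΩ.
V_out = 35.0 × 670.7 / (79.5 + 670.7) = 35.0 × 670.7/750.2 = 31.3 V.

V_out ≈ 31.3 V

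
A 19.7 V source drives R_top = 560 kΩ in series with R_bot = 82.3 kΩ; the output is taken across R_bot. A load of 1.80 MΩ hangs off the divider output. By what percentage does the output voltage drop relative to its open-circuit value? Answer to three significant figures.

3.83 %

The divider's output (Thévenin) resistance is R_top‖R_bot = 71.75 kΩ.
Fractional drop under load = R_th/(R_th + R_L) = 71.75 / (71.75 + 1800) = 0.03834.
So the output falls by 3.83 %.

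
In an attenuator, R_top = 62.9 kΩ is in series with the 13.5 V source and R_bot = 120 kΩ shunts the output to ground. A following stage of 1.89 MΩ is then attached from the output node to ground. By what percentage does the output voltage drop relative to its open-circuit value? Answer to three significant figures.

The divider's output (Thévenin) resistance is R_top‖R_bot = 41.27 kΩ.
Fractional drop under load = R_th/(R_th + R_L) = 41.27 / (41.27 + 1890) = 0.02137.
So the output falls by 2.14 %.

2.14 %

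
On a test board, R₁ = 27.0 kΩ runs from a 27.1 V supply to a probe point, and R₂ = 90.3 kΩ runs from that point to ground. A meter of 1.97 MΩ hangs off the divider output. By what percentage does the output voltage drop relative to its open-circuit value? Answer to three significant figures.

1.04 %

The divider's output (Thévenin) resistance is R₁‖R₂ = 20.79 kΩ.
Fractional drop under load = R_th/(R_th + R_L) = 20.79 / (20.79 + 1970) = 0.01044.
So the output falls by 1.04 %.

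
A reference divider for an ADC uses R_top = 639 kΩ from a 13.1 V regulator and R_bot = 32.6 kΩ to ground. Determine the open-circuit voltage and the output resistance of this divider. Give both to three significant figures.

V_th is the open-circuit tap voltage: 13.1 × 32.6/(639 + 32.6) = 0.636 V.
With the supply zeroed, R_top and R_bot appear in parallel from the tap: R_th = R_top‖R_bot = (639 × 32.6)/671.6 = 31.0 kΩ.

V_th = 0.636 V, R_th = 31.0 kΩ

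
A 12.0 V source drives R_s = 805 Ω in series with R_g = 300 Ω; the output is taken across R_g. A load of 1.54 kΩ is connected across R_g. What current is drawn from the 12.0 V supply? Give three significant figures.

I ≈ 11.4 mA

R_g‖R_L = 251.1 Ω, so the source sees R_s + R_g‖R_L = 1056 Ω.
I = 12.0 V / 1056 Ω = 11.4 mA.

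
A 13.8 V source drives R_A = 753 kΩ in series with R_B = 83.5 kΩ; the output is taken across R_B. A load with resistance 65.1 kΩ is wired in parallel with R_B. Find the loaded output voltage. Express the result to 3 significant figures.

The load sits in parallel with R_B: R_B‖R_L = (83.5 × 65.1) / (83.5 + 65.1) = 36.58 kΩ.
V_out = 13.8 × 36.58 / (753 + 36.58) = 13.8 × 36.58/789.6 = 0.639 V.

V_out ≈ 0.639 V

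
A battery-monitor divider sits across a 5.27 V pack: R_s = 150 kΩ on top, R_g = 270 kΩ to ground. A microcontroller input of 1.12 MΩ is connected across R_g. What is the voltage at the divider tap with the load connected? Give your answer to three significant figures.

The load sits in parallel with R_g: R_g‖R_L = (270 × 1120) / (270 + 1120) = 217.6 kΩ.
V_out = 5.27 × 217.6 / (150 + 217.6) = 5.27 × 217.6/367.6 = 3.12 V.

V_out ≈ 3.12 V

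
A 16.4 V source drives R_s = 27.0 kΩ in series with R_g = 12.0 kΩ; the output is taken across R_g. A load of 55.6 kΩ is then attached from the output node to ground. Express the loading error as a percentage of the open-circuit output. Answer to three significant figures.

13.0 %

The divider's output (Thévenin) resistance is R_s‖R_g = 8.308 kΩ.
Fractional drop under load = R_th/(R_th + R_L) = 8.308 / (8.308 + 55.6) = 0.1300.
So the output falls by 13.0 %.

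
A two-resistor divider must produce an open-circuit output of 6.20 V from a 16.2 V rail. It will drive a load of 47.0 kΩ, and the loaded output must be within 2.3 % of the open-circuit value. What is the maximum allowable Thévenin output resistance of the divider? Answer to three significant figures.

Loading drop = R_th/(R_th + R_L) ≤ 0.0230, so R_th ≤ R_L · ε/(1−ε) = 47.0 kΩ × 0.0230/0.9770 = 1.11 kΩ.
(Any R1, R2 with R2/(R1+R2) = 0.383 and R1‖R2 ≤ 1.11 kΩ will meet the spec.)

R_th ≤ 1.11 kΩ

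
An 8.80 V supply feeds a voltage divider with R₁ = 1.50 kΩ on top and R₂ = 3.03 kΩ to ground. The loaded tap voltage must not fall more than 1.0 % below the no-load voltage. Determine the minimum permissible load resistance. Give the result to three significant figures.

Output resistance R_th = R₁‖R₂ = (1.50 × 3.03)/4.530 = 1.003 kΩ.
The fractional drop is R_th/(R_th + R_L); requiring this ≤ 0.0100 gives R_L ≥ R_th(1/0.0100 − 1) = 1.003 × 99.00 = 99.3 kΩ.

R_L(min) ≈ 99.3 kΩ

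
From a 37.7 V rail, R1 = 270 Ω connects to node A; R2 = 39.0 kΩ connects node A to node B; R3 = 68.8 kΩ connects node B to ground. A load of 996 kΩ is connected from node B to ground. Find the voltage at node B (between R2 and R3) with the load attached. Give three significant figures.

V ≈ 23.4 V

At node B, R3 is in parallel with the load: R3‖R_L = 64350 Ω.
Below node A the resistance is R2 + (R3‖R_L) = 103400 Ω, so V_A = 37.7 × 103400/103600 = 37.60 V.
Then V_B = V_A × (R3‖R_L)/(R2 + R3‖R_L) = 37.60 × 64350/103400 = 23.4 V.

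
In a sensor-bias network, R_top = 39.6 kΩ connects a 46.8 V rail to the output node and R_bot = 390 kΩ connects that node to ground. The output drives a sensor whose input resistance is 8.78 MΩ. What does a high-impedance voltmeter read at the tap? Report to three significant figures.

The load sits in parallel with R_bot: R_bot‖R_L = (390 × 8780) / (390 + 8780) = 373.4 kΩ.
V_out = 46.8 × 373.4 / (39.6 + 373.4) = 46.8 × 373.4/413.0 = 42.3 V.

V_out ≈ 42.3 V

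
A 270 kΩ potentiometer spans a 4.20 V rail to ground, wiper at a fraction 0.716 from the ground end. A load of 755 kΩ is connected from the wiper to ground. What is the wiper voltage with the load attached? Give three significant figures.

The wiper splits the pot into (1−α)R = 76.68 kΩ above and αR = 193.3 kΩ below.
Lower section ‖ load = 153.9 kΩ.
V_wiper = 4.20 × 153.9/(76.68 + 153.9) = 2.80 V.

V ≈ 2.80 V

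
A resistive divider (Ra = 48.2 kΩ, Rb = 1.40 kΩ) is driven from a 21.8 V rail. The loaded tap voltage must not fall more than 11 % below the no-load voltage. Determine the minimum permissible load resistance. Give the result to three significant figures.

Output resistance R_th = Ra‖Rb = (48.2 × 1.40)/49.60 = 1.360 kΩ.
The fractional drop is R_th/(R_th + R_L); requiring this ≤ 0.110 gives R_L ≥ R_th(1/0.110 − 1) = 1.360 × 8.091 = 11.0 kΩ.

R_L(min) ≈ 11.0 kΩ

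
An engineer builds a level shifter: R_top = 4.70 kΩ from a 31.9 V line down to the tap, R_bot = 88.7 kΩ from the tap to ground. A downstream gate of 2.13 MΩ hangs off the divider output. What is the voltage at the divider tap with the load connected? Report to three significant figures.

The load sits in parallel with R_bot: R_bot‖R_L = (88.7 × 2130) / (88.7 + 2130) = 85.15 kΩ.
V_out = 31.9 × 85.15 / (4.70 + 85.15) = 31.9 × 85.15/89.85 = 30.2 V.

V_out ≈ 30.2 V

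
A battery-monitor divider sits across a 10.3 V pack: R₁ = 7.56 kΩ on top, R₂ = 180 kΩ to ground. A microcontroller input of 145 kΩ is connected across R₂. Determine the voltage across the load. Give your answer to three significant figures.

V_out ≈ 9.41 V

The load sits in parallel with R₂: R₂‖R_L = (180 × 145) / (180 + 145) = 80.31 kΩ.
V_out = 10.3 × 80.31 / (7.56 + 80.31) = 10.3 × 80.31/87.87 = 9.41 V.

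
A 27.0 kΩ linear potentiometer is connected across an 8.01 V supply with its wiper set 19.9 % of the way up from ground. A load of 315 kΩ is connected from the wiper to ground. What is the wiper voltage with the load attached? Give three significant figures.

The wiper splits the pot into (1−α)R = 21.63 kΩ above and αR = 5.373 kΩ below.
Lower section ‖ load = 5.283 kΩ.
V_wiper = 8.01 × 5.283/(21.63 + 5.283) = 1.57 V.

V ≈ 1.57 V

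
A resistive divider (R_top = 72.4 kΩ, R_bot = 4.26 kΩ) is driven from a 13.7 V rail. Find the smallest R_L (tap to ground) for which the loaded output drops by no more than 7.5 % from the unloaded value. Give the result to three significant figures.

Output resistance R_th = R_top‖R_bot = (72.4 × 4.26)/76.66 = 4.023 kΩ.
The fractional drop is R_th/(R_th + R_L); requiring this ≤ 0.0750 gives R_L ≥ R_th(1/0.0750 − 1) = 4.023 × 12.33 = 49.6 kΩ.

R_L(min) ≈ 49.6 kΩ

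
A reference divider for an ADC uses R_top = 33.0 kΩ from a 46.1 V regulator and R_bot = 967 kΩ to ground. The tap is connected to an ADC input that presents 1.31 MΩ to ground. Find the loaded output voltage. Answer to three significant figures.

V_out ≈ 43.5 V

The load sits in parallel with R_bot: R_bot‖R_L = (967 × 1310) / (967 + 1310) = 556.3 kΩ.
V_out = 46.1 × 556.3 / (33.0 + 556.3) = 46.1 × 556.3/589.3 = 43.5 V.
(Unloaded it would have been 44.6 V.)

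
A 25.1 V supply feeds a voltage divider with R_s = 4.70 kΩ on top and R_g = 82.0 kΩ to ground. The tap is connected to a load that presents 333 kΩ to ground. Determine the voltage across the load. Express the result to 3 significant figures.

The load sits in parallel with R_g: R_g‖R_L = (82.0 × 333) / (82.0 + 333) = 65.80 kΩ.
V_out = 25.1 × 65.80 / (4.70 + 65.80) = 25.1 × 65.80/70.50 = 23.4 V.
(Unloaded it would have been 23.7 V.)

V_out ≈ 23.4 V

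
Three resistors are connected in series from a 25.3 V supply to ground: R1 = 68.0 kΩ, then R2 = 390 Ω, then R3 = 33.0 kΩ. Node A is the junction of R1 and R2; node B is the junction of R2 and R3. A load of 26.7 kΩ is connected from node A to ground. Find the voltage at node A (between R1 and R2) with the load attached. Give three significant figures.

Below node A the series string R2+R3 = 33390 Ω sits in parallel with the 26700 Ω load: 14840 Ω.
V_A = 25.3 × 14840/(68000 + 14840) = 4.53 V.

V ≈ 4.53 V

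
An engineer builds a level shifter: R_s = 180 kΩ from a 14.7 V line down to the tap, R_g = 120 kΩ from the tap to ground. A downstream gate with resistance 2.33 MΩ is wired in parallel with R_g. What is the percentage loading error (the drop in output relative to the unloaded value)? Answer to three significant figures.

3.00 %

The divider's output (Thévenin) resistance is R_s‖R_g = 72.00 kΩ.
Fractional drop under load = R_th/(R_th + R_L) = 72.00 / (72.00 + 2330) = 0.02998.
So the output falls by 3.00 %.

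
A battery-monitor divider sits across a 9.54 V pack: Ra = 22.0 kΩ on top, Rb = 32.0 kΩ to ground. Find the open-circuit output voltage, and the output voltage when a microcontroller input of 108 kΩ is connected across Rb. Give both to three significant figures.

Unloaded: 5.65 V; loaded: 5.04 V

Open-circuit: V = 9.54 × 32.0/(22.0 + 32.0) = 5.65 V.
With the load, Rb becomes Rb‖R_L = 24.69 kΩ, so V = 9.54 × 24.69/46.69 = 5.04 V.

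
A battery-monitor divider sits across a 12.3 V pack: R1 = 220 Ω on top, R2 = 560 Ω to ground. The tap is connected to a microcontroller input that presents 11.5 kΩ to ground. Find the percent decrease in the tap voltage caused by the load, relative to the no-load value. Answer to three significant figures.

1.35 %

The divider's output (Thévenin) resistance is R1‖R2 = 157.9 Ω.
Fractional drop under load = R_th/(R_th + R_L) = 157.9 / (157.9 + 11500) = 0.01355.
So the output falls by 1.35 %.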